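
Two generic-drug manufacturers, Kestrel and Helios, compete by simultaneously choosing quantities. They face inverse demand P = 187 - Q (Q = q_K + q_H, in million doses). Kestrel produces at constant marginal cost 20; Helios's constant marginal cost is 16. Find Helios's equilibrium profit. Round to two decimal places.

Kestrel's profit: π_K = (187 - Q)q_K - (20q_K). Setting ∂π_K/∂q_K = 0: 167 - 2q_K - (q_H) = 0.
Helios's profit: π_H = (187 - Q)q_H - (16q_H). Setting ∂π_H/∂q_H = 0: 171 - 2q_H - (q_K) = 0.
Rearranging gives the reaction functions q_K = (167 - q_H)/2 and q_H = (171 - q_K)/2.
Solving the pair: q_K = 163/3, q_H = 175/3.
Price P = 187 - 338/3 = 223/3.
Helios's profit: (223/3 - 16)·(175/3) = 3402.7778.

3402.78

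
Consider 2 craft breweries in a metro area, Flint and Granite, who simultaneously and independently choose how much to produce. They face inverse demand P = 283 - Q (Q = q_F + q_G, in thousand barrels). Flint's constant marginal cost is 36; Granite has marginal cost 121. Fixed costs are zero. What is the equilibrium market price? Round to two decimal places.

146.67

Flint's profit: π_F = (283 - Q)q_F - (36q_F). Setting ∂π_F/∂q_F = 0: 247 - 2q_F - (q_G) = 0.
Granite's profit: π_G = (283 - Q)q_G - (121q_G). Setting ∂π_G/∂q_G = 0: 162 - 2q_G - (q_F) = 0.
Best responses: q_F = (247 - q_G)/2, q_G = (162 - q_F)/2.
Solving the pair: q_F = 332/3, q_G = 77/3.
Total output Q = 409/3, so price P = 283 - 409/3 = 440/3.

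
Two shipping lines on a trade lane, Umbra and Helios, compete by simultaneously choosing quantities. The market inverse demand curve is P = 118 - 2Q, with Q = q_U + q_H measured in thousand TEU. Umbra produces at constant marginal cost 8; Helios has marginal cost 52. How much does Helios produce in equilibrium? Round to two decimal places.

3.67

Umbra's profit: π_U = (118 - 2Q)q_U - (8q_U). Setting ∂π_U/∂q_U = 0: 110 - 4q_U - 2(q_H) = 0.
Helios's first-order condition: 66 - 4q_H - 2(q_U) = 0.
So q_U = (110 - 2q_H)/4 and q_H = (66 - 2q_U)/4.
Solving the pair: q_U = 77/3, q_H = 11/3.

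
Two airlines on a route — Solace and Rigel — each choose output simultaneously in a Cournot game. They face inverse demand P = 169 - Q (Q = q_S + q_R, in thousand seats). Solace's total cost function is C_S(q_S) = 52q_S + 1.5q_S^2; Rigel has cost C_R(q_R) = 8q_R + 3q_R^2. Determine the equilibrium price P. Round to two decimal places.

Solace's profit: π_S = (169 - Q)q_S - (52q_S + (3/2)q_S²). Setting ∂π_S/∂q_S = 0: 117 - 5q_S - (q_R) = 0.
Rigel's profit: π_R = (169 - Q)q_R - (8q_R + 3q_R²). Setting ∂π_R/∂q_R = 0: 161 - 8q_R - (q_S) = 0.
So q_S = (117 - q_R)/5 and q_R = (161 - q_S)/8.
Substituting one into the other gives q_S = 775/39 and q_R = 688/39.
Total output Q = 1463/39, so price P = 169 - 1463/39 = 131.4872.

131.49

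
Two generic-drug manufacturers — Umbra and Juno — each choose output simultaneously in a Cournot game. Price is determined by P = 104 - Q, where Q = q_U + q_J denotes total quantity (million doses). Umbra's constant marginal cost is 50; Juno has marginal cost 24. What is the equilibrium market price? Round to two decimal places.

59.33

Umbra's profit: π_U = (104 - Q)q_U - (50q_U). Setting ∂π_U/∂q_U = 0: 54 - 2q_U - (q_J) = 0.
Juno's profit: π_J = (104 - Q)q_J - (24q_J). Setting ∂π_J/∂q_J = 0: 80 - 2q_J - (q_U) = 0.
Best responses: q_U = (54 - q_J)/2, q_J = (80 - q_U)/2.
Substituting one into the other gives q_U = 28/3 and q_J = 106/3.
Total output Q = 134/3, so price P = 104 - 134/3 = 178/3.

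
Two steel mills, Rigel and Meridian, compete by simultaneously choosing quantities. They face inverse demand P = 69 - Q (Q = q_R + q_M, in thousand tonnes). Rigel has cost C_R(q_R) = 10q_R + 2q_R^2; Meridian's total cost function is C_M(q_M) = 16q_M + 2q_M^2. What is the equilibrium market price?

Rigel's profit: π_R = (69 - Q)q_R - (10q_R + 2q_R²). Setting ∂π_R/∂q_R = 0: 59 - 6q_R - (q_M) = 0.
Meridian's profit: π_M = (69 - Q)q_M - (16q_M + 2q_M²). Setting ∂π_M/∂q_M = 0: 53 - 6q_M - (q_R) = 0.
Best responses: q_R = (59 - q_M)/6, q_M = (53 - q_R)/6.
Solving the pair: q_R = 43/5, q_M = 37/5.
Total output Q = 16, so price P = 69 - 16 = 53.

53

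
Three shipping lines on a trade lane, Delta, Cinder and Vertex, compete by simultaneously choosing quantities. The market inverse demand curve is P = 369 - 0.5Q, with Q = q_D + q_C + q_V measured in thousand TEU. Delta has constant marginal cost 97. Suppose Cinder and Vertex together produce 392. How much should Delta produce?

76

With rivals' combined output fixed at 392, Delta's profit is π_D = (369 - (1/2)·392 - (1/2)q_D)q_D - (97q_D) = (173 - (1/2)q_D)q_D - (97q_D).
∂π_D/∂q_D = 76 - q_D = 0, so q_D = 76.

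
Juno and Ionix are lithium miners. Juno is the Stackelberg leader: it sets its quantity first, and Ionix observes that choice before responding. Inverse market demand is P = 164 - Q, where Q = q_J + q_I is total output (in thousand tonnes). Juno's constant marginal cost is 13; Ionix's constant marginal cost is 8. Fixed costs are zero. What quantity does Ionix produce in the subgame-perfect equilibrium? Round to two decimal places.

The follower Ionix best-responds to any q_J: π_I = (164 - Q)q_I - 8q_I.
Setting the follower's marginal profit to zero, 156 - q_J - 2q_I = 0, i.e. q_I = (156 - q_J)/2.
Juno substitutes q_I(q_J) into its own profit: π_J = q_J(164 - q_J - (156 - q_J)/2) - 13q_J = (86 - (1/2)q_J)q_J - 13q_J.
Leader FOC: 73 - q_J = 0, so q_J = 73.
Then q_I = (156 - 73)/2 = 83/2.

41.50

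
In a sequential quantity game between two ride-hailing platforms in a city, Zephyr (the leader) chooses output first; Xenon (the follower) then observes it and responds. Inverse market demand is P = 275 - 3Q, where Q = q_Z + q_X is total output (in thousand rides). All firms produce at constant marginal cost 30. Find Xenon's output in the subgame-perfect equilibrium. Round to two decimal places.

Solve by backward induction. Given q_Z, the follower Xenon maximises π_X = (275 - 3q_Z - 3q_X)q_X - 30q_X.
∂π_X/∂q_X = 245 - 3q_Z - 6q_X = 0 gives the reaction function q_X = (245 - 3q_Z)/6.
The leader anticipates this reaction. Substituting into P = 275 - 3Q gives P = 305/2 - (3/2)q_Z, so π_Z = (305/2 - (3/2)q_Z)q_Z - 30q_Z.
Leader FOC: 245/2 - 3q_Z = 0, so q_Z = 245/6.
Then q_X = (245 - 3·(245/6))/6 = 245/12.

20.42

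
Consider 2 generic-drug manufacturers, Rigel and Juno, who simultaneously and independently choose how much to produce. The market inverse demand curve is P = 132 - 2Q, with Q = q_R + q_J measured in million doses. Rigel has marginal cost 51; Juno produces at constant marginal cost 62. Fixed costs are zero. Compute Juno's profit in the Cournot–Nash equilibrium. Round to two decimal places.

193.39

Rigel's profit: π_R = (132 - 2Q)q_R - (51q_R). Setting ∂π_R/∂q_R = 0: 81 - 4q_R - 2(q_J) = 0.
Juno's first-order condition: 70 - 4q_J - 2(q_R) = 0.
Best responses: q_R = (81 - 2q_J)/4, q_J = (70 - 2q_R)/4.
Solving the pair: q_R = 46/3, q_J = 59/6.
Price P = 132 - 2·(151/6) = 245/3.
Juno's profit: (245/3 - 62)·(59/6) = 193.3889.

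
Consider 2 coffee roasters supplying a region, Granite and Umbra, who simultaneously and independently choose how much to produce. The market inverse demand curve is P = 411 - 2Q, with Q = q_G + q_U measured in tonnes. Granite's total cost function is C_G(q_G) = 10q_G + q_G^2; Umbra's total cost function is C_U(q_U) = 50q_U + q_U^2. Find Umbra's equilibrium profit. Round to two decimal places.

Granite's profit: π_G = (411 - 2Q)q_G - (10q_G + q_G²). Setting ∂π_G/∂q_G = 0: 401 - 6q_G - 2(q_U) = 0.
Umbra's first-order condition: 361 - 6q_U - 2(q_G) = 0.
So q_G = (401 - 2q_U)/6 and q_U = (361 - 2q_G)/6.
Solving the pair: q_G = 421/8, q_U = 341/8.
Price P = 411 - 2·(381/4) = 441/2.
Umbra's profit: (441/2)·(341/8) - 50·(341/8) - (341/8)² = 5450.6719.

5450.67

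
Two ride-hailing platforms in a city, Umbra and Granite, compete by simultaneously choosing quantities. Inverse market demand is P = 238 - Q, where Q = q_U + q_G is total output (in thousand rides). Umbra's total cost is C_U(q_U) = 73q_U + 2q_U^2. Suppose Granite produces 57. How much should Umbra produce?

18

With the rival's output fixed at 57, Umbra's profit is π_U = (238 - 57 - q_U)q_U - (73q_U + 2q_U²) = (181 - q_U)q_U - (73q_U + 2q_U²).
∂π_U/∂q_U = 108 - 6q_U = 0, so q_U = 18.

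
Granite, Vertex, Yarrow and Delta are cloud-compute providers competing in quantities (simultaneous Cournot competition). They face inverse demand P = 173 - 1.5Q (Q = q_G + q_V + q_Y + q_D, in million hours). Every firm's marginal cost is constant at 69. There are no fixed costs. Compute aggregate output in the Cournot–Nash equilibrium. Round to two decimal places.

A representative firm's profit is π_i = q_i(173 - 1.5Q) - 69q_i.
First-order condition (treating rivals' output as given): 104 - 3q_i - (3/2)·Σ_{j≠i} q_j = 0.
With identical firms every q_j equals q_i, so Σ_{j≠i} q_j = 3q_i and 104 = (15/2)q_i, giving q_i = 208/15.
Total output Q = 208/15 + 208/15 + 208/15 + 208/15 = 832/15.

55.47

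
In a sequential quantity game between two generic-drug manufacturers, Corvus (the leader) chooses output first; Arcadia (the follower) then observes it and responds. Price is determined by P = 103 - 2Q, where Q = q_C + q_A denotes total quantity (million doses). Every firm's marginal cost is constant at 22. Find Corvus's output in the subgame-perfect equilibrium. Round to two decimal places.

20.25

Solve by backward induction. Given q_C, the follower Arcadia maximises π_A = (103 - 2q_C - 2q_A)q_A - 22q_A.
∂π_A/∂q_A = 81 - 2q_C - 4q_A = 0 gives the reaction function q_A = (81 - 2q_C)/4.
Corvus substitutes q_A(q_C) into its own profit: π_C = q_C(103 - 2q_C - (81 - 2q_C)/2) - 22q_C = (125/2 - q_C)q_C - 22q_C.
The leader's first-order condition 81/2 - 2q_C = 0 yields q_C = 81/4.
Then q_A = (81 - 2·(81/4))/4 = 81/8.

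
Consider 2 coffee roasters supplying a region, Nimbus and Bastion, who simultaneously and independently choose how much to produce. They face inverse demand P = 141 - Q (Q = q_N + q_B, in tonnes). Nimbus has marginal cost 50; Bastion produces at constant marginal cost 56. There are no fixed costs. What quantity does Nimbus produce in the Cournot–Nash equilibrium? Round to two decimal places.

Nimbus's profit: π_N = (141 - Q)q_N - (50q_N). Setting ∂π_N/∂q_N = 0: 91 - 2q_N - (q_B) = 0.
Bastion's profit: π_B = (141 - Q)q_B - (56q_B). Setting ∂π_B/∂q_B = 0: 85 - 2q_B - (q_N) = 0.
Best responses: q_N = (91 - q_B)/2, q_B = (85 - q_N)/2.
Solving the pair: q_N = 97/3, q_B = 79/3.

32.33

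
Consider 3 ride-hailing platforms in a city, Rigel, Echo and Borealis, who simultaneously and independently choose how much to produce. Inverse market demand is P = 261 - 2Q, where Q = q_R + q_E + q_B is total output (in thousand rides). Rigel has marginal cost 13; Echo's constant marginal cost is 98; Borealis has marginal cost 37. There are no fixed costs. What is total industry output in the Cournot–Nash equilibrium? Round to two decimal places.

Rigel's profit: π_R = (261 - 2Q)q_R - (13q_R). Setting ∂π_R/∂q_R = 0: 248 - 4q_R - 2(q_E + q_B) = 0.
Echo's profit: π_E = (261 - 2Q)q_E - (98q_E). Setting ∂π_E/∂q_E = 0: 163 - 4q_E - 2(q_R + q_B) = 0.
Borealis's profit: π_B = (261 - 2Q)q_B - (37q_B). Setting ∂π_B/∂q_B = 0: 224 - 4q_B - 2(q_R + q_E) = 0.
Adding the 3 first-order conditions: 635 − 8Q = 0, so Q = 635/8.
Back-substituting: q_R = (248 − 635/4)/2 = 357/8, q_E = (163 − 635/4)/2 = 17/8, q_B = (224 − 635/4)/2 = 261/8.
Total output Q = 357/8 + 17/8 + 261/8 = 635/8.

79.38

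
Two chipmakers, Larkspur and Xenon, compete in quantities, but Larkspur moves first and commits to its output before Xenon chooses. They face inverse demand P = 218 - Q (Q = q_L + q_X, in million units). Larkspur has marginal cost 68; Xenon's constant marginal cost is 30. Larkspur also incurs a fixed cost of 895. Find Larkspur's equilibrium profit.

The follower Xenon best-responds to any q_L: π_X = (218 - Q)q_X - 30q_X.
Follower FOC: 188 - q_L - 2q_X = 0, so q_X(q_L) = (188 - q_L)/2.
The leader anticipates this reaction. Substituting into P = 218 - Q gives P = 124 - (1/2)q_L, so π_L = (124 - (1/2)q_L)q_L - 68q_L.
Leader FOC: 56 - q_L = 0, so q_L = 56.
Then q_X = (188 - 56)/2 = 66.
Price P = 218 - 122 = 96.
Larkspur's profit: (96 - 68)·56 - 895 = 673.

673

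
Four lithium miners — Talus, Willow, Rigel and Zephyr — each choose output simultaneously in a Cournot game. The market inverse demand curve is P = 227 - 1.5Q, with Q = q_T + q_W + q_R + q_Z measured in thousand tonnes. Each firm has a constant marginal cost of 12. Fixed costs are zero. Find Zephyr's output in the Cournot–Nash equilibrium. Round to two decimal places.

Each firm earns π_i = (227 - 1.5Q)q_i - 12q_i.
First-order condition (treating rivals' output as given): 215 - 3q_i - (3/2)·Σ_{j≠i} q_j = 0.
With identical firms every q_j equals q_i, so Σ_{j≠i} q_j = 3q_i and 215 = (15/2)q_i, giving q_i = 86/3.

28.67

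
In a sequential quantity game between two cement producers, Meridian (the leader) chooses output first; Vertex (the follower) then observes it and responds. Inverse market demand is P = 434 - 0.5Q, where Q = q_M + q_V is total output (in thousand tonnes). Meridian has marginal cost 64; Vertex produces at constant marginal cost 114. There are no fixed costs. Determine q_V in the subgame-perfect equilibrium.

The follower Vertex best-responds to any q_M: π_V = (434 - 0.5Q)q_V - 114q_V.
Follower FOC: 320 - (1/2)q_M - q_V = 0, so q_V(q_M) = (320 - (1/2)q_M).
The leader anticipates this reaction. Substituting into P = 434 - 0.5Q gives P = 274 - (1/4)q_M, so π_M = (274 - (1/4)q_M)q_M - 64q_M.
The leader's first-order condition 210 - (1/2)q_M = 0 yields q_M = 420.
Then q_V = (320 - (1/2)·420) = 110.

110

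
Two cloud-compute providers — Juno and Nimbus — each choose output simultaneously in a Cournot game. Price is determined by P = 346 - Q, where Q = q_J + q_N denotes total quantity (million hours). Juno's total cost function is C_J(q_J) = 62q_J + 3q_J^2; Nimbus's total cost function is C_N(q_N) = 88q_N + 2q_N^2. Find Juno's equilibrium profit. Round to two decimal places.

Juno's profit: π_J = (346 - Q)q_J - (62q_J + 3q_J²). Setting ∂π_J/∂q_J = 0: 284 - 8q_J - (q_N) = 0.
Nimbus's first-order condition: 258 - 6q_N - (q_J) = 0.
So q_J = (284 - q_N)/8 and q_N = (258 - q_J)/6.
Solving the pair: q_J = 1446/47, q_N = 1780/47.
Price P = 346 - 68.6383 = 277.3617.
Juno's profit: 277.3617·(1446/47) - 62·(1446/47) - 3(1446/47)² = 3786.1766.

3786.18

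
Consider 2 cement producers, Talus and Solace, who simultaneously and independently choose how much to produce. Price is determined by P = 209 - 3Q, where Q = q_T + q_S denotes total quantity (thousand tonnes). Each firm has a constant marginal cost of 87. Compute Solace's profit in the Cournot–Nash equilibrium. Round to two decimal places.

A representative firm's profit is π_i = q_i(209 - 3Q) - 87q_i.
First-order condition (treating rivals' output as given): 122 - 6q_i - 3q_j = 0.
With identical firms every q_j equals q_i, so q_j = q_i and 122 = 9q_i, giving q_i = 122/9.
Price P = 209 - 3·(244/9) = 383/3.
Solace's profit: (383/3 - 87)·(122/9) = 551.2593.

551.26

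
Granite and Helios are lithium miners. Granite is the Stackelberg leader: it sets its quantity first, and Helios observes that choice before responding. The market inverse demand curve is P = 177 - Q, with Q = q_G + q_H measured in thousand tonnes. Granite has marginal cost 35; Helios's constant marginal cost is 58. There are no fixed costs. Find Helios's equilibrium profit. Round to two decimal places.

The follower Helios best-responds to any q_G: π_H = (177 - Q)q_H - 58q_H.
∂π_H/∂q_H = 119 - q_G - 2q_H = 0 gives the reaction function q_H = (119 - q_G)/2.
The leader anticipates this reaction. Substituting into P = 177 - Q gives P = 235/2 - (1/2)q_G, so π_G = (235/2 - (1/2)q_G)q_G - 35q_G.
The leader's first-order condition 165/2 - q_G = 0 yields q_G = 165/2.
Then q_H = (119 - 165/2)/2 = 73/4.
Price P = 177 - 403/4 = 305/4.
Helios's profit: (305/4 - 58)·(73/4) = 333.0625.

333.06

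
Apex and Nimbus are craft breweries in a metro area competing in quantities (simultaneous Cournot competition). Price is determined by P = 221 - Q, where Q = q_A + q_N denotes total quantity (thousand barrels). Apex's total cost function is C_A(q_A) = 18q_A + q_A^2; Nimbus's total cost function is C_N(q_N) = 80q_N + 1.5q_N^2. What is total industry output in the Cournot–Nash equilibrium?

Apex's profit: π_A = (221 - Q)q_A - (18q_A + q_A²). Setting ∂π_A/∂q_A = 0: 203 - 4q_A - (q_N) = 0.
Nimbus's first-order condition: 141 - 5q_N - (q_A) = 0.
So q_A = (203 - q_N)/4 and q_N = (141 - q_A)/5.
Solving the pair: q_A = 46, q_N = 19.
Total output Q = 46 + 19 = 65.

65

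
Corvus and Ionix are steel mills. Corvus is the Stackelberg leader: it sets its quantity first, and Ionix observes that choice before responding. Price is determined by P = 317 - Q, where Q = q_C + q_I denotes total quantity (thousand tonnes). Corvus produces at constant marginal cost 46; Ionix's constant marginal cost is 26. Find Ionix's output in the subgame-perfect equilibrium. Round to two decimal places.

82.75

Solve by backward induction. Given q_C, the follower Ionix maximises π_I = (317 - q_C - q_I)q_I - 26q_I.
∂π_I/∂q_I = 291 - q_C - 2q_I = 0 gives the reaction function q_I = (291 - q_C)/2.
The leader anticipates this reaction. Substituting into P = 317 - Q gives P = 343/2 - (1/2)q_C, so π_C = (343/2 - (1/2)q_C)q_C - 46q_C.
The leader's first-order condition 251/2 - q_C = 0 yields q_C = 251/2.
Then q_I = (291 - 251/2)/2 = 331/4.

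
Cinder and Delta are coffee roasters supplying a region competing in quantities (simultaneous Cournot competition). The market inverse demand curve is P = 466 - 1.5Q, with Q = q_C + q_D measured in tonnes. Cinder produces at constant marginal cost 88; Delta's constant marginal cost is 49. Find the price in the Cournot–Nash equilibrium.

201

Cinder's profit: π_C = (466 - 1.5Q)q_C - (88q_C). Setting ∂π_C/∂q_C = 0: 378 - 3q_C - (3/2)(q_D) = 0.
Delta's first-order condition: 417 - 3q_D - (3/2)(q_C) = 0.
Best responses: q_C = (378 - (3/2)q_D)/3, q_D = (417 - (3/2)q_C)/3.
Solving the pair: q_C = 226/3, q_D = 304/3.
Total output Q = 530/3, so price P = 466 - (3/2)·(530/3) = 201.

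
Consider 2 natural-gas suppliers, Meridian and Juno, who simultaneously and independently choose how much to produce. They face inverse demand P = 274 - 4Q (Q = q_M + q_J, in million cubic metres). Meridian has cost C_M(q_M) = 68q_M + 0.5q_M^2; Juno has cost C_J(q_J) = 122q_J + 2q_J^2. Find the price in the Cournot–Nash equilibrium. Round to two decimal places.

169.30

Meridian's profit: π_M = (274 - 4Q)q_M - (68q_M + (1/2)q_M²). Setting ∂π_M/∂q_M = 0: 206 - 9q_M - 4(q_J) = 0.
Juno's first-order condition: 152 - 12q_J - 4(q_M) = 0.
So q_M = (206 - 4q_J)/9 and q_J = (152 - 4q_M)/12.
Substituting one into the other gives q_M = 466/23 and q_J = 136/23.
Total output Q = 602/23, so price P = 274 - 4·(602/23) = 169.3043.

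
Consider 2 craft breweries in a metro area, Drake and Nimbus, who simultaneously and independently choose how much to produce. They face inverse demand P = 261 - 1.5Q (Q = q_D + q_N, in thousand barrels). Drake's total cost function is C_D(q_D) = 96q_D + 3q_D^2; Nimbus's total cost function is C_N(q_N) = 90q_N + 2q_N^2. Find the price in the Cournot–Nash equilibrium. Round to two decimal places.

Drake's profit: π_D = (261 - 1.5Q)q_D - (96q_D + 3q_D²). Setting ∂π_D/∂q_D = 0: 165 - 9q_D - (3/2)(q_N) = 0.
Nimbus's profit: π_N = (261 - 1.5Q)q_N - (90q_N + 2q_N²). Setting ∂π_N/∂q_N = 0: 171 - 7q_N - (3/2)(q_D) = 0.
So q_D = (165 - (3/2)q_N)/9 and q_N = (171 - (3/2)q_D)/7.
Solving the pair: q_D = 1198/81, q_N = 574/27.
Total output Q = 36.0494, so price P = 261 - (3/2)·36.0494 = 206.9259.

206.93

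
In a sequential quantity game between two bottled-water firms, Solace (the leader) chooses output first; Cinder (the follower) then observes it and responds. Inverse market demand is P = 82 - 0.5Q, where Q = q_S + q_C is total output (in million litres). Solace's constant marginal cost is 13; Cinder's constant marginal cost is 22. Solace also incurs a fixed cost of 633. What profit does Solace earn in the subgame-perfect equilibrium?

888

The follower Cinder best-responds to any q_S: π_C = (82 - 0.5Q)q_C - 22q_C.
Setting the follower's marginal profit to zero, 60 - (1/2)q_S - q_C = 0, i.e. q_C = (60 - (1/2)q_S).
Solace substitutes q_C(q_S) into its own profit: π_S = q_S(82 - (1/2)q_S - (60 - (1/2)q_S)/2) - 13q_S = (52 - (1/4)q_S)q_S - 13q_S.
Maximising: ∂π_S/∂q_S = 39 - (1/2)q_S = 0, giving q_S = 78.
Then q_C = (60 - (1/2)·78) = 21.
Price P = 82 - (1/2)·99 = 65/2.
Solace's profit: (65/2 - 13)·78 - 633 = 888.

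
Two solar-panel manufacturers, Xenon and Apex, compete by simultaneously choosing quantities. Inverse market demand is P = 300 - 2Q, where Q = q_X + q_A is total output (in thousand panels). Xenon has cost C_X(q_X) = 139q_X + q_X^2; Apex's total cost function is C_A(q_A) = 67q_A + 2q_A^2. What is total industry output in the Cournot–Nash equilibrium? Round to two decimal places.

43.14

Xenon's profit: π_X = (300 - 2Q)q_X - (139q_X + q_X²). Setting ∂π_X/∂q_X = 0: 161 - 6q_X - 2(q_A) = 0.
Apex's profit: π_A = (300 - 2Q)q_A - (67q_A + 2q_A²). Setting ∂π_A/∂q_A = 0: 233 - 8q_A - 2(q_X) = 0.
Rearranging gives the reaction functions q_X = (161 - 2q_A)/6 and q_A = (233 - 2q_X)/8.
Solving the pair: q_X = 411/22, q_A = 269/11.
Total output Q = 411/22 + 269/11 = 949/22.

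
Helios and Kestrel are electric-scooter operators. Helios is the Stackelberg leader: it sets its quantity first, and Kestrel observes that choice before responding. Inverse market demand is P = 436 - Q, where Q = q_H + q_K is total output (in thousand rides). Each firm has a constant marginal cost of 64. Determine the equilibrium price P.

The follower Kestrel best-responds to any q_H: π_K = (436 - Q)q_K - 64q_K.
Follower FOC: 372 - q_H - 2q_K = 0, so q_K(q_H) = (372 - q_H)/2.
Helios substitutes q_K(q_H) into its own profit: π_H = q_H(436 - q_H - (372 - q_H)/2) - 64q_H = (250 - (1/2)q_H)q_H - 64q_H.
Maximising: ∂π_H/∂q_H = 186 - q_H = 0, giving q_H = 186.
Then q_K = (372 - 186)/2 = 93.
Total output Q = 279, so price P = 436 - 279 = 157.

157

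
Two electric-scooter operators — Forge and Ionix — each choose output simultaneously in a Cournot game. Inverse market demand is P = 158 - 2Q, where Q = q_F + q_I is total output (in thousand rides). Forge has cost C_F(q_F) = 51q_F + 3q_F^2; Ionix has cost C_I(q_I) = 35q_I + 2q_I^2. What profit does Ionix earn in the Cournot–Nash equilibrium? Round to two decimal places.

Forge's profit: π_F = (158 - 2Q)q_F - (51q_F + 3q_F²). Setting ∂π_F/∂q_F = 0: 107 - 10q_F - 2(q_I) = 0.
Ionix's first-order condition: 123 - 8q_I - 2(q_F) = 0.
Rearranging gives the reaction functions q_F = (107 - 2q_I)/10 and q_I = (123 - 2q_F)/8.
Solving the pair: q_F = 305/38, q_I = 254/19.
Price P = 158 - 2·(813/38) = 115.2105.
Ionix's profit: 115.2105·(254/19) - 35·(254/19) - 2(254/19)² = 714.8587.

714.86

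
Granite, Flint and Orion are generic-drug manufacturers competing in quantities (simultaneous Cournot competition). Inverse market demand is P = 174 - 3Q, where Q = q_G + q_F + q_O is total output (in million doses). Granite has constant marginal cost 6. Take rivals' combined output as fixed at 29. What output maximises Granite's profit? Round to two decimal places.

With rivals' combined output fixed at 29, Granite's profit is π_G = (174 - 3·29 - 3q_G)q_G - (6q_G) = (87 - 3q_G)q_G - (6q_G).
∂π_G/∂q_G = 81 - 6q_G = 0, so q_G = 27/2.

13.50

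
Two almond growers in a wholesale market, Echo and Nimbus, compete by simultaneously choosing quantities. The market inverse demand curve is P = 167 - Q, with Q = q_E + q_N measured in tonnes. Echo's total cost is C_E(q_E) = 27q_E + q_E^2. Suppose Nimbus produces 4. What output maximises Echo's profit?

34

With the rival's output fixed at 4, Echo's profit is π_E = (167 - 4 - q_E)q_E - (27q_E + q_E²) = (163 - q_E)q_E - (27q_E + q_E²).
∂π_E/∂q_E = 136 - 4q_E = 0, so q_E = 34.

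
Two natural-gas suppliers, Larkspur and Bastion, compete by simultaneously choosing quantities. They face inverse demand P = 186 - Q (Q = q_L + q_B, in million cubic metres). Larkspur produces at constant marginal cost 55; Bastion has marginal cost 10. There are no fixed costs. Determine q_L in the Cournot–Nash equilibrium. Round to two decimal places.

Larkspur's profit: π_L = (186 - Q)q_L - (55q_L). Setting ∂π_L/∂q_L = 0: 131 - 2q_L - (q_B) = 0.
Bastion's profit: π_B = (186 - Q)q_B - (10q_B). Setting ∂π_B/∂q_B = 0: 176 - 2q_B - (q_L) = 0.
Rearranging gives the reaction functions q_L = (131 - q_B)/2 and q_B = (176 - q_L)/2.
Solving the pair: q_L = 86/3, q_B = 221/3.

28.67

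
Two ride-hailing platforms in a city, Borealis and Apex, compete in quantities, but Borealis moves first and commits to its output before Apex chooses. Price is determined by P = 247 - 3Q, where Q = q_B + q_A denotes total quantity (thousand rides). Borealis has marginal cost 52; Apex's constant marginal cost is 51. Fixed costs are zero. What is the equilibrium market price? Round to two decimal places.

The follower Apex best-responds to any q_B: π_A = (247 - 3Q)q_A - 51q_A.
∂π_A/∂q_A = 196 - 3q_B - 6q_A = 0 gives the reaction function q_A = (196 - 3q_B)/6.
The leader anticipates this reaction. Substituting into P = 247 - 3Q gives P = 149 - (3/2)q_B, so π_B = (149 - (3/2)q_B)q_B - 52q_B.
Leader FOC: 97 - 3q_B = 0, so q_B = 97/3.
Then q_A = (196 - 3·(97/3))/6 = 33/2.
Total output Q = 293/6, so price P = 247 - 3·(293/6) = 201/2.

100.50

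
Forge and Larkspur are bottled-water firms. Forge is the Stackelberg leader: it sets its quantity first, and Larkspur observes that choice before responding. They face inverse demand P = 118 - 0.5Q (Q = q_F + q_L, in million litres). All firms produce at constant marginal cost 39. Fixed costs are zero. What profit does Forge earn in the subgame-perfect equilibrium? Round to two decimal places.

The follower Larkspur best-responds to any q_F: π_L = (118 - 0.5Q)q_L - 39q_L.
Setting the follower's marginal profit to zero, 79 - (1/2)q_F - q_L = 0, i.e. q_L = (79 - (1/2)q_F).
The leader anticipates this reaction. Substituting into P = 118 - 0.5Q gives P = 157/2 - (1/4)q_F, so π_F = (157/2 - (1/4)q_F)q_F - 39q_F.
Maximising: ∂π_F/∂q_F = 79/2 - (1/2)q_F = 0, giving q_F = 79.
Then q_L = (79 - (1/2)·79) = 79/2.
Price P = 118 - (1/2)·(237/2) = 235/4.
Forge's profit: (235/4 - 39)·79 = 1560.2500.

1560.25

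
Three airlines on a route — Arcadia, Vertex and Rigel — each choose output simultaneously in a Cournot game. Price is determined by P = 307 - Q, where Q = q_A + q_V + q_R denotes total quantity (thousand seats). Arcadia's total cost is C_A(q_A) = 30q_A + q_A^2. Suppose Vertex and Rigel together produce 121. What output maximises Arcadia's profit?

With rivals' combined output fixed at 121, Arcadia's profit is π_A = (307 - 121 - q_A)q_A - (30q_A + q_A²) = (186 - q_A)q_A - (30q_A + q_A²).
∂π_A/∂q_A = 156 - 4q_A = 0, so q_A = 39.

39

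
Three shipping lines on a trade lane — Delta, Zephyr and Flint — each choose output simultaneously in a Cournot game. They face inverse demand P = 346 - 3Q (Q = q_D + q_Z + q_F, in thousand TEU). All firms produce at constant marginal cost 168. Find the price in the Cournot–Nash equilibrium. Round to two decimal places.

212.50

Each firm earns π_i = (346 - 3Q)q_i - 168q_i.
Setting ∂π_i/∂q_i = 0 with rivals' quantities fixed: 178 - 6q_i - 3·Σ_{j≠i} q_j = 0.
By symmetry each firm produces the same amount; substituting Σ_{j≠i} q_j = 2q_i yields q_i = 178/12 = 89/6.
Total output Q = 89/2, so price P = 346 - 3·(89/2) = 425/2.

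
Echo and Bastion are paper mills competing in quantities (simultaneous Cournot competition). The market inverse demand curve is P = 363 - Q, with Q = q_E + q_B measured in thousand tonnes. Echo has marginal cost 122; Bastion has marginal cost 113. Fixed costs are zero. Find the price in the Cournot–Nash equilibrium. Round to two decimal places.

Echo's profit: π_E = (363 - Q)q_E - (122q_E). Setting ∂π_E/∂q_E = 0: 241 - 2q_E - (q_B) = 0.
Bastion's first-order condition: 250 - 2q_B - (q_E) = 0.
So q_E = (241 - q_B)/2 and q_B = (250 - q_E)/2.
Substituting one into the other gives q_E = 232/3 and q_B = 259/3.
Total output Q = 491/3, so price P = 363 - 491/3 = 598/3.

199.33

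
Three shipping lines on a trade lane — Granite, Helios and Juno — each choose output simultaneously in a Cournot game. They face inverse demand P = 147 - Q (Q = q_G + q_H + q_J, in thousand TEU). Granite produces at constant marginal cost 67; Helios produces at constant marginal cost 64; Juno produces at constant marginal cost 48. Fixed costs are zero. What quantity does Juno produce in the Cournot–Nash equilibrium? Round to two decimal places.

Granite's profit: π_G = (147 - Q)q_G - (67q_G). Setting ∂π_G/∂q_G = 0: 80 - 2q_G - (q_H + q_J) = 0.
Helios's first-order condition: 83 - 2q_H - (q_G + q_J) = 0.
Juno's first-order condition: 99 - 2q_J - (q_G + q_H) = 0.
Summing all 3 equations gives 262 − 4Q = 0, hence Q = 131/2.
Back-substituting: q_G = (80 − 131/2) = 29/2, q_H = (83 − 131/2) = 35/2, q_J = (99 − 131/2) = 67/2.

33.50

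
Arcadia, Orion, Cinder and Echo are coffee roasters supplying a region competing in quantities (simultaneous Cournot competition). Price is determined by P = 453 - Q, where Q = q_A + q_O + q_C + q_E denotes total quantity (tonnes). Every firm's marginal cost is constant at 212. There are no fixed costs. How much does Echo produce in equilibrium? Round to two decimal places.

Each firm earns π_i = (453 - Q)q_i - 212q_i.
First-order condition (treating rivals' output as given): 241 - 2q_i - Σ_{j≠i} q_j = 0.
By symmetry each firm produces the same amount; substituting Σ_{j≠i} q_j = 3q_i yields q_i = 241/5.

48.20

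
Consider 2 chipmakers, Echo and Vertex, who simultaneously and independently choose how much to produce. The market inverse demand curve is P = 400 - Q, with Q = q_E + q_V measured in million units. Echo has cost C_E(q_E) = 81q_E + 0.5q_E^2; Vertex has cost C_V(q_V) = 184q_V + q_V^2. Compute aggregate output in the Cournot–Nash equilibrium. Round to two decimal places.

Echo's profit: π_E = (400 - Q)q_E - (81q_E + (1/2)q_E²). Setting ∂π_E/∂q_E = 0: 319 - 3q_E - (q_V) = 0.
Vertex's profit: π_V = (400 - Q)q_V - (184q_V + q_V²). Setting ∂π_V/∂q_V = 0: 216 - 4q_V - (q_E) = 0.
Best responses: q_E = (319 - q_V)/3, q_V = (216 - q_E)/4.
Solving the pair: q_E = 1060/11, q_V = 329/11.
Total output Q = 1060/11 + 329/11 = 1389/11.

126.27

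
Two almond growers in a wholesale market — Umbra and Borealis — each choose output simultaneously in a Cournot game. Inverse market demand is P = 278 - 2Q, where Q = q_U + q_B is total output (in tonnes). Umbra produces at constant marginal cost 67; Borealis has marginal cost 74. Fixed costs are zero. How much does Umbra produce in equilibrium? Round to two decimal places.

36.33

Umbra's profit: π_U = (278 - 2Q)q_U - (67q_U). Setting ∂π_U/∂q_U = 0: 211 - 4q_U - 2(q_B) = 0.
Borealis's profit: π_B = (278 - 2Q)q_B - (74q_B). Setting ∂π_B/∂q_B = 0: 204 - 4q_B - 2(q_U) = 0.
Rearranging gives the reaction functions q_U = (211 - 2q_B)/4 and q_B = (204 - 2q_U)/4.
Substituting one into the other gives q_U = 109/3 and q_B = 197/6.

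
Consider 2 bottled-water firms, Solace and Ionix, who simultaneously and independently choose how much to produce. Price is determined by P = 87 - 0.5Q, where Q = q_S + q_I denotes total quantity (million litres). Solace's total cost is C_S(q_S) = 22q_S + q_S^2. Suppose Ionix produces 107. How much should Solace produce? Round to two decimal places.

3.83

With the rival's output fixed at 107, Solace's profit is π_S = (87 - (1/2)·107 - (1/2)q_S)q_S - (22q_S + q_S²) = (67/2 - (1/2)q_S)q_S - (22q_S + q_S²).
∂π_S/∂q_S = 23/2 - 3q_S = 0, so q_S = 23/6.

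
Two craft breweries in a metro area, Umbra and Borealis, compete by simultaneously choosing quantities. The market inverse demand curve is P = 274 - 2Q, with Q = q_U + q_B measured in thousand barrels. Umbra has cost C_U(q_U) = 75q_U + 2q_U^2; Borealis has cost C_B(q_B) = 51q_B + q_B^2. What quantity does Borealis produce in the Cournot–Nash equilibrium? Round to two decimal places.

31.50

Umbra's profit: π_U = (274 - 2Q)q_U - (75q_U + 2q_U²). Setting ∂π_U/∂q_U = 0: 199 - 8q_U - 2(q_B) = 0.
Borealis's first-order condition: 223 - 6q_B - 2(q_U) = 0.
Rearranging gives the reaction functions q_U = (199 - 2q_B)/8 and q_B = (223 - 2q_U)/6.
Substituting one into the other gives q_U = 17 and q_B = 63/2.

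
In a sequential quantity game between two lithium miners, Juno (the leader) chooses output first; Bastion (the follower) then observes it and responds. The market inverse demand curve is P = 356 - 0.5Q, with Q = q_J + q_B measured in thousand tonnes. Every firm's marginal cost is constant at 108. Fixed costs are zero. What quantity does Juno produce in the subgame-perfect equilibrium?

248

Solve by backward induction. Given q_J, the follower Bastion maximises π_B = (356 - (1/2)q_J - (1/2)q_B)q_B - 108q_B.
Setting the follower's marginal profit to zero, 248 - (1/2)q_J - q_B = 0, i.e. q_B = (248 - (1/2)q_J).
Juno substitutes q_B(q_J) into its own profit: π_J = q_J(356 - (1/2)q_J - (248 - (1/2)q_J)/2) - 108q_J = (232 - (1/4)q_J)q_J - 108q_J.
Leader FOC: 124 - (1/2)q_J = 0, so q_J = 248.
Then q_B = (248 - (1/2)·248) = 124.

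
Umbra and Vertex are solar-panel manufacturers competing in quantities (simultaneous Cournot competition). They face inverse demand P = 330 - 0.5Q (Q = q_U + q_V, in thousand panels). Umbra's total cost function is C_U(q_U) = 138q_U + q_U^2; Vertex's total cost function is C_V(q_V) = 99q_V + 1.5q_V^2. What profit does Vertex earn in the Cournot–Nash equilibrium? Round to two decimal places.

5163.01

Umbra's profit: π_U = (330 - 0.5Q)q_U - (138q_U + q_U²). Setting ∂π_U/∂q_U = 0: 192 - 3q_U - (1/2)(q_V) = 0.
Vertex's first-order condition: 231 - 4q_V - (1/2)(q_U) = 0.
Best responses: q_U = (192 - (1/2)q_V)/3, q_V = (231 - (1/2)q_U)/4.
Solving the pair: q_U = 55.5319, q_V = 50.8085.
Price P = 330 - (1/2)·106.3404 = 276.8298.
Vertex's profit: 276.8298·50.8085 - 99·50.8085 - (3/2)·50.8085² = 5163.0095.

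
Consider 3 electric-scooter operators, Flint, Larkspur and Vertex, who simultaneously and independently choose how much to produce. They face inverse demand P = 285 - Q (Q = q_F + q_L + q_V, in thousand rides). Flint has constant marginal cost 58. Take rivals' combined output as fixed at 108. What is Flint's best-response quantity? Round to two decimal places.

With rivals' combined output fixed at 108, Flint's profit is π_F = (285 - 108 - q_F)q_F - (58q_F) = (177 - q_F)q_F - (58q_F).
∂π_F/∂q_F = 119 - 2q_F = 0, so q_F = 119/2.

59.50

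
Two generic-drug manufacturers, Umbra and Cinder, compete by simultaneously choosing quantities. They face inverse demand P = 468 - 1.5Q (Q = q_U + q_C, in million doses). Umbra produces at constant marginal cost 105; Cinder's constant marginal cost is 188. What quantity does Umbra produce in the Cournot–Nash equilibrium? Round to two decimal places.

99.11

Umbra's profit: π_U = (468 - 1.5Q)q_U - (105q_U). Setting ∂π_U/∂q_U = 0: 363 - 3q_U - (3/2)(q_C) = 0.
Cinder's first-order condition: 280 - 3q_C - (3/2)(q_U) = 0.
Rearranging gives the reaction functions q_U = (363 - (3/2)q_C)/3 and q_C = (280 - (3/2)q_U)/3.
Solving the pair: q_U = 892/9, q_C = 394/9.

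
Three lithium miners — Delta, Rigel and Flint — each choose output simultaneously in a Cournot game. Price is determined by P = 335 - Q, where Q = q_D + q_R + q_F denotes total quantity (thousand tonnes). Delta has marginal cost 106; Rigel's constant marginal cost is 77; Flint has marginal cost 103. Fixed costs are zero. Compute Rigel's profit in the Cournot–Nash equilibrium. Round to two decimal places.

Delta's profit: π_D = (335 - Q)q_D - (106q_D). Setting ∂π_D/∂q_D = 0: 229 - 2q_D - (q_R + q_F) = 0.
Rigel's first-order condition: 258 - 2q_R - (q_D + q_F) = 0.
Flint's first-order condition: 232 - 2q_F - (q_D + q_R) = 0.
Adding the 3 conditions: 719 − 2Q − 2Q = 0, i.e. Q = 719/4.
Back-substituting: q_D = (229 − 719/4) = 197/4, q_R = (258 − 719/4) = 313/4, q_F = (232 − 719/4) = 209/4.
Price P = 335 - 719/4 = 621/4.
Rigel's profit: (621/4 - 77)·(313/4) = 6123.0625.

6123.06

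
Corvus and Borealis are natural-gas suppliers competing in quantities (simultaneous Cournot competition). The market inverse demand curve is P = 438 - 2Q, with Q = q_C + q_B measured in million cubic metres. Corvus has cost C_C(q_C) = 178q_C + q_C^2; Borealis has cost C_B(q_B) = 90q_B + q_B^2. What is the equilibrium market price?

Corvus's profit: π_C = (438 - 2Q)q_C - (178q_C + q_C²). Setting ∂π_C/∂q_C = 0: 260 - 6q_C - 2(q_B) = 0.
Borealis's first-order condition: 348 - 6q_B - 2(q_C) = 0.
Best responses: q_C = (260 - 2q_B)/6, q_B = (348 - 2q_C)/6.
Solving the pair: q_C = 27, q_B = 49.
Total output Q = 76, so price P = 438 - 2·76 = 286.

286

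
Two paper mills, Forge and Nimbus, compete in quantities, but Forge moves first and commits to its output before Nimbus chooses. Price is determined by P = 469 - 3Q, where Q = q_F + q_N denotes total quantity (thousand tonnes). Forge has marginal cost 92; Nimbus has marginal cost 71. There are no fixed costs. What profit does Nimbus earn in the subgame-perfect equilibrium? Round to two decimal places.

4033.33

The follower Nimbus best-responds to any q_F: π_N = (469 - 3Q)q_N - 71q_N.
Setting the follower's marginal profit to zero, 398 - 3q_F - 6q_N = 0, i.e. q_N = (398 - 3q_F)/6.
The leader anticipates this reaction. Substituting into P = 469 - 3Q gives P = 270 - (3/2)q_F, so π_F = (270 - (3/2)q_F)q_F - 92q_F.
Leader FOC: 178 - 3q_F = 0, so q_F = 178/3.
Then q_N = (398 - 3·(178/3))/6 = 110/3.
Price P = 469 - 3·96 = 181.
Nimbus's profit: (181 - 71)·(110/3) = 4033.3333.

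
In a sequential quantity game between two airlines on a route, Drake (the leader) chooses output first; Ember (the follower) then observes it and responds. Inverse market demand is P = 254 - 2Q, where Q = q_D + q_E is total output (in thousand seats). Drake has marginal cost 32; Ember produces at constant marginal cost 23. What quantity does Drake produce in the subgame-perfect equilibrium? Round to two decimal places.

The follower Ember best-responds to any q_D: π_E = (254 - 2Q)q_E - 23q_E.
Follower FOC: 231 - 2q_D - 4q_E = 0, so q_E(q_D) = (231 - 2q_D)/4.
The leader anticipates this reaction. Substituting into P = 254 - 2Q gives P = 277/2 - q_D, so π_D = (277/2 - q_D)q_D - 32q_D.
The leader's first-order condition 213/2 - 2q_D = 0 yields q_D = 213/4.
Then q_E = (231 - 2·(213/4))/4 = 249/8.

53.25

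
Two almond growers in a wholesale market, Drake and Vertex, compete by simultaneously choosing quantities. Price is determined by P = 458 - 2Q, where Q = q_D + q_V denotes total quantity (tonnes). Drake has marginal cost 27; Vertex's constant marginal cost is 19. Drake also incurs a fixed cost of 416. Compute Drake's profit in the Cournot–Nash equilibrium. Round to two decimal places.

9524.50

Drake's profit: π_D = (458 - 2Q)q_D - (27q_D). Setting ∂π_D/∂q_D = 0: 431 - 4q_D - 2(q_V) = 0.
Vertex's first-order condition: 439 - 4q_V - 2(q_D) = 0.
Best responses: q_D = (431 - 2q_V)/4, q_V = (439 - 2q_D)/4.
Substituting one into the other gives q_D = 141/2 and q_V = 149/2.
Price P = 458 - 2·145 = 168.
Drake's profit: (168 - 27)·(141/2) - 416 = 9524.5000.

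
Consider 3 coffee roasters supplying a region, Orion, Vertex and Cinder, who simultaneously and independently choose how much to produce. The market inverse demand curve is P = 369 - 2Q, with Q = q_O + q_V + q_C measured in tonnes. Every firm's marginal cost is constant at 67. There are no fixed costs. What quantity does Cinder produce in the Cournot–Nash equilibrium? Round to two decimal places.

37.75

A representative firm's profit is π_i = q_i(369 - 2Q) - 67q_i.
First-order condition (treating rivals' output as given): 302 - 4q_i - 2·Σ_{j≠i} q_j = 0.
By symmetry each firm produces the same amount; substituting Σ_{j≠i} q_j = 2q_i yields q_i = 302/8 = 151/4.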